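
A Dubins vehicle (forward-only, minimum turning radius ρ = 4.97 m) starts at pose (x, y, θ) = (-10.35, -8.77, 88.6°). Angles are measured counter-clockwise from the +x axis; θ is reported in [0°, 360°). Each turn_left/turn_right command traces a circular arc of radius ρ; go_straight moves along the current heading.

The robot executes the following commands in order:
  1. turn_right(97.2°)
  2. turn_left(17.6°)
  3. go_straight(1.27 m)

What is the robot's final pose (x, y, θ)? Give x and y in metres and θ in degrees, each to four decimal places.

set_pose: (x, y, θ) = (-10.3500, -8.7700, 88.6000°), ρ = 4.97
turn_right(97.2°): centre at ρ to the right, rotate −97.2° → (-4.6383, -3.9773, -8.6000° ≡ 351.4000°)
turn_left(17.6°): centre at ρ to the left, rotate +17.6° → (-3.1176, -3.9720, 369.0000° ≡ 9.0000°)
go_straight(1.27): x += 1.27·cos θ, y += 1.27·sin θ → (-1.8633, -3.7733, 9.0000°)

(-1.8633, -3.7733, 9.0000°)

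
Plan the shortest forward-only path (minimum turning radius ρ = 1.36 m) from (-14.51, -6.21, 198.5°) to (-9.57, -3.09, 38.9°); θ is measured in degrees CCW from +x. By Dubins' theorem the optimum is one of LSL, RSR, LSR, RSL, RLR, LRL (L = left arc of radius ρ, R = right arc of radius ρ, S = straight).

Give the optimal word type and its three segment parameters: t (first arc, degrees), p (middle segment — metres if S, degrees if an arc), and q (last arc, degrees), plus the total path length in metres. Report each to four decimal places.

RSL: t = 196.3850°, p = 4.6210 m, q = 36.7850°, L = 10.1557 m

Let ψ = atan2(Δy, Δx) = atan2(3.12, 4.94) = 32.2756° be the start→goal bearing.
Normalize: d = |goal − start| / ρ = 5.842773/1.36 = 4.296157, α = (θ_start − ψ) mod 360° = 166.2244° = 2.901162 rad, β = (θ_goal − ψ) mod 360° = 6.6244° = 0.115617 rad.
Common terms: sin α = 0.238121, cos α = -0.971236, sin β = 0.115359, cos β = 0.993324, cos(α−β) = -0.937282, d² = 18.456964. Work in radians in the unit-radius frame; every candidate has L = ρ·(t + p + q).
LSL: p² = 2 + d² − 2cos(α−β) + 2d(sin α − sin β) = 23.386330; p = √p² = 4.835942; φ = atan2(cos β − cos α, d + sin α − sin β) = 0.418337 rad; t = (φ − α) mod 2π = 3.800360 rad, q = (β − φ) mod 2π = 5.980465 rad → L = 1.36·(3.800360 + 4.835942 + 5.980465) = 1.36·14.616767 = 19.878803 m
RSR: p² = 2 + d² − 2cos(α−β) + 2d(sin β − sin α) = 21.276725; p = √p² = 4.612670; φ = atan2(cos α − cos β, d − sin α + sin β) = -0.439962 rad; t = (α − φ) mod 2π = 3.341124 rad, q = (φ − β) mod 2π = 5.727607 rad → L = 1.36·(3.341124 + 4.612670 + 5.727607) = 1.36·13.681401 = 18.606705 m
LSR: p² = d² − 2 + 2cos(α−β) + 2d(sin α + sin β) = 17.619611; p = √p² = 4.197572; φ = atan2(−cos α − cos β, d + sin α + sin β) − atan2(−2, p) = 0.439893 rad; t = (φ − α) mod 2π = 3.821916 rad, q = (φ − β) mod 2π = 0.324276 rad → L = 1.36·(3.821916 + 4.197572 + 0.324276) = 1.36·8.343765 = 11.347520 m
RSL: p² = d² − 2 + 2cos(α−β) − 2d(sin α + sin β) = 11.545188; p = √p² = 3.397821; φ = atan2(cos α + cos β, d − sin α − sin β) − atan2(2, p) = -0.526402 rad; t = (α − φ) mod 2π = 3.427564 rad, q = (β − φ) mod 2π = 0.642019 rad → L = 1.36·(3.427564 + 3.397821 + 0.642019) = 1.36·7.467404 = 10.155670 m
RLR: c = (6 − d² + 2cos(α−β) + 2d(sin α − sin β))/8 = -1.659591, |c| > 1 → infeasible
LRL: c = (6 − d² + 2cos(α−β) − 2d(sin α − sin β))/8 = -1.923291, |c| > 1 → infeasible
Shortest: RSL with L = 10.155670 m ≈ 10.1557 m
Convert RSL to answer units (arcs ×180/π): t = 3.427564·180/π = 196.3850°, p = ρ·p = 1.36·3.397821 = 4.6210 m, q = 0.642019·180/π = 36.7850°, L = 10.1557 m.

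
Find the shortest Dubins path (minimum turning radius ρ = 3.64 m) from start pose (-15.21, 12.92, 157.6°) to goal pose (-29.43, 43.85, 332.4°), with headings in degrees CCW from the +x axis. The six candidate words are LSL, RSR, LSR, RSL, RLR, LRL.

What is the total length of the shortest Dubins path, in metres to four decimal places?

Let ψ = atan2(Δy, Δx) = atan2(30.93, -14.22) = 114.6905° be the start→goal bearing.
Normalize: d = |goal − start| / ρ = 34.042228/3.64 = 9.352260, α = (θ_start − ψ) mod 360° = 42.9095° = 0.748912 rad, β = (θ_goal − ψ) mod 360° = 217.7095° = 3.799748 rad.
Common terms: sin α = 0.680842, cos α = 0.732430, sin β = -0.611658, cos β = -0.791122, cos(α−β) = -0.995884, d² = 87.464776. Work in radians in the unit-radius frame; every candidate has L = ρ·(t + p + q).
LSL: p² = 2 + d² − 2cos(α−β) + 2d(sin α − sin β) = 115.632147; p = √p² = 10.753239; φ = atan2(cos β − cos α, d + sin α − sin β) = -0.142161 rad; t = (φ − α) mod 2π = 5.392112 rad, q = (β − φ) mod 2π = 3.941909 rad → L = 3.64·(5.392112 + 10.753239 + 3.941909) = 3.64·20.087260 = 73.117625 m
RSR: p² = 2 + d² − 2cos(α−β) + 2d(sin β − sin α) = 67.280943; p = √p² = 8.202496; φ = atan2(cos α − cos β, d − sin α + sin β) = 0.186827 rad; t = (α − φ) mod 2π = 0.562085 rad, q = (φ − β) mod 2π = 2.670265 rad → L = 3.64·(0.562085 + 8.202496 + 2.670265) = 3.64·11.434846 = 41.622839 m
LSR: p² = d² − 2 + 2cos(α−β) + 2d(sin α + sin β) = 84.767063; p = √p² = 9.206903; φ = atan2(−cos α − cos β, d + sin α + sin β) − atan2(−2, p) = 0.220135 rad; t = (φ − α) mod 2π = 5.754408 rad, q = (φ − β) mod 2π = 2.703572 rad → L = 3.64·(5.754408 + 9.206903 + 2.703572) = 3.64·17.664883 = 64.300175 m
RSL: p² = d² − 2 + 2cos(α−β) − 2d(sin α + sin β) = 82.178952; p = √p² = 9.065261; φ = atan2(cos α + cos β, d − sin α − sin β) − atan2(2, p) = -0.223466 rad; t = (α − φ) mod 2π = 0.972378 rad, q = (β − φ) mod 2π = 4.023214 rad → L = 3.64·(0.972378 + 9.065261 + 4.023214) = 3.64·14.060853 = 51.181505 m
RLR: c = (6 − d² + 2cos(α−β) + 2d(sin α − sin β))/8 = -7.410118, |c| > 1 → infeasible
LRL: c = (6 − d² + 2cos(α−β) − 2d(sin α − sin β))/8 = -13.454018, |c| > 1 → infeasible
Shortest: RSR with L = 41.622839 m ≈ 41.6228 m

41.6228 m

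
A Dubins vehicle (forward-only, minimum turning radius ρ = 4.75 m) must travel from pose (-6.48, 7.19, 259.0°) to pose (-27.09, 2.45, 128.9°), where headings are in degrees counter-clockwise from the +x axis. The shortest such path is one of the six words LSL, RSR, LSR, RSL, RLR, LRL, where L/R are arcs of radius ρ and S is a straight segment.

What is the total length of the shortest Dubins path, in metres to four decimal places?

Let ψ = atan2(Δy, Δx) = atan2(-4.74, -20.61) = -167.0480° be the start→goal bearing.
Normalize: d = |goal − start| / ρ = 21.148042/4.75 = 4.452219, α = (θ_start − ψ) mod 360° = 66.0480° = 1.152756 rad, β = (θ_goal − ψ) mod 360° = 295.9480° = 5.165267 rad.
Common terms: sin α = 0.913886, cos α = 0.405971, sin β = -0.899191, cos β = 0.437556, cos(α−β) = -0.644124, d² = 19.822258. Work in radians in the unit-radius frame; every candidate has L = ρ·(t + p + q).
LSL: p² = 2 + d² − 2cos(α−β) + 2d(sin α − sin β) = 39.254942; p = √p² = 6.265376; φ = atan2(cos β − cos α, d + sin α − sin β) = 0.005041 rad; t = (φ − α) mod 2π = 5.135471 rad, q = (β − φ) mod 2π = 5.160226 rad → L = 4.75·(5.135471 + 6.265376 + 5.160226) = 4.75·16.561074 = 78.665100 m
RSR: p² = 2 + d² − 2cos(α−β) + 2d(sin β − sin α) = 6.966068; p = √p² = 2.639331; φ = atan2(cos α − cos β, d − sin α + sin β) = -0.011967 rad; t = (α − φ) mod 2π = 1.164723 rad, q = (φ − β) mod 2π = 1.105950 rad → L = 4.75·(1.164723 + 2.639331 + 1.105950) = 4.75·4.910004 = 23.322521 m
LSR: p² = d² − 2 + 2cos(α−β) + 2d(sin α + sin β) = 16.664860; p = √p² = 4.082262; φ = atan2(−cos α − cos β, d + sin α + sin β) − atan2(−2, p) = 0.268914 rad; t = (φ − α) mod 2π = 5.399344 rad, q = (φ − β) mod 2π = 1.386832 rad → L = 4.75·(5.399344 + 4.082262 + 1.386832) = 4.75·10.868437 = 51.625075 m
RSL: p² = d² − 2 + 2cos(α−β) − 2d(sin α + sin β) = 16.403162; p = √p² = 4.050082; φ = atan2(cos α + cos β, d − sin α − sin β) − atan2(2, p) = -0.270841 rad; t = (α − φ) mod 2π = 1.423596 rad, q = (β − φ) mod 2π = 5.436108 rad → L = 4.75·(1.423596 + 4.050082 + 5.436108) = 4.75·10.909787 = 51.821486 m
RLR: c = (6 − d² + 2cos(α−β) + 2d(sin α − sin β))/8 = 0.129241; p = 2π − arccos c = 4.841993 rad; φ = atan2(cos α − cos β, d − sin α + sin β) = -0.011967 rad; t = (α − φ + p/2) mod 2π = 3.585719 rad, q = (α − β − t + p) mod 2π = 3.526947 rad → L = 4.75·(3.585719 + 4.841993 + 3.526947) = 4.75·11.954659 = 56.784631 m
LRL: c = (6 − d² + 2cos(α−β) − 2d(sin α − sin β))/8 = -3.906868, |c| > 1 → infeasible
Shortest: RSR with L = 23.322521 m ≈ 23.3225 m

23.3225 m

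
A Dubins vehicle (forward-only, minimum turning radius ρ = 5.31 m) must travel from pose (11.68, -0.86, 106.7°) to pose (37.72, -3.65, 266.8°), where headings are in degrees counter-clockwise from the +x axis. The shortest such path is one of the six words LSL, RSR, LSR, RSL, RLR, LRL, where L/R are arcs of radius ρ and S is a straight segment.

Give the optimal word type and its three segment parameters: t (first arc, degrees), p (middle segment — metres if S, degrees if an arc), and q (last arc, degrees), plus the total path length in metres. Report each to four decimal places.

Let ψ = atan2(Δy, Δx) = atan2(-2.79, 26.04) = -6.1155° be the start→goal bearing.
Normalize: d = |goal − start| / ρ = 26.189038/5.31 = 4.932022, α = (θ_start − ψ) mod 360° = 112.8155° = 1.969002 rad, β = (θ_goal − ψ) mod 360° = 272.9155° = 4.763274 rad.
Common terms: sin α = 0.921758, cos α = -0.387765, sin β = -0.998706, cos β = 0.050863, cos(α−β) = -0.940288, d² = 24.324843. Work in radians in the unit-radius frame; every candidate has L = ρ·(t + p + q).
LSL: p² = 2 + d² − 2cos(α−β) + 2d(sin α − sin β) = 47.148960; p = √p² = 6.866510; φ = atan2(cos β − cos α, d + sin α − sin β) = 0.063923 rad; t = (φ − α) mod 2π = 4.378106 rad, q = (β − φ) mod 2π = 4.699351 rad → L = 5.31·(4.378106 + 6.866510 + 4.699351) = 5.31·15.943967 = 84.662467 m
RSR: p² = 2 + d² − 2cos(α−β) + 2d(sin β − sin α) = 9.261878; p = √p² = 3.043333; φ = atan2(cos α − cos β, d − sin α + sin β) = -0.144631 rad; t = (α − φ) mod 2π = 2.113633 rad, q = (φ − β) mod 2π = 1.375280 rad → L = 5.31·(2.113633 + 3.043333 + 1.375280) = 5.31·6.532247 = 34.686229 m
LSR: p² = d² − 2 + 2cos(α−β) + 2d(sin α + sin β) = 19.685254; p = √p² = 4.436807; φ = atan2(−cos α − cos β, d + sin α + sin β) − atan2(−2, p) = 0.492779 rad; t = (φ − α) mod 2π = 4.806962 rad, q = (φ − β) mod 2π = 2.012690 rad → L = 5.31·(4.806962 + 4.436807 + 2.012690) = 5.31·11.256458 = 59.771794 m
RSL: p² = d² − 2 + 2cos(α−β) − 2d(sin α + sin β) = 21.203279; p = √p² = 4.604702; φ = atan2(cos α + cos β, d − sin α − sin β) − atan2(2, p) = -0.476912 rad; t = (α − φ) mod 2π = 2.445914 rad, q = (β − φ) mod 2π = 5.240187 rad → L = 5.31·(2.445914 + 4.604702 + 5.240187) = 5.31·12.290803 = 65.264163 m
RLR: c = (6 − d² + 2cos(α−β) + 2d(sin α − sin β))/8 = -0.157735; p = 2π − arccos c = 4.553993 rad; φ = atan2(cos α − cos β, d − sin α + sin β) = -0.144631 rad; t = (α − φ + p/2) mod 2π = 4.390630 rad, q = (α − β − t + p) mod 2π = 3.652276 rad → L = 5.31·(4.390630 + 4.553993 + 3.652276) = 5.31·12.596899 = 66.889532 m
LRL: c = (6 − d² + 2cos(α−β) − 2d(sin α − sin β))/8 = -4.893620, |c| > 1 → infeasible
Shortest: RSR with L = 34.686229 m ≈ 34.6862 m
Convert RSR to answer units (arcs ×180/π): t = 2.113633·180/π = 121.1023°, p = ρ·p = 5.31·3.043333 = 16.1601 m, q = 1.375280·180/π = 78.7977°, L = 34.6862 m.

RSR: t = 121.1023°, p = 16.1601 m, q = 78.7977°, L = 34.6862 m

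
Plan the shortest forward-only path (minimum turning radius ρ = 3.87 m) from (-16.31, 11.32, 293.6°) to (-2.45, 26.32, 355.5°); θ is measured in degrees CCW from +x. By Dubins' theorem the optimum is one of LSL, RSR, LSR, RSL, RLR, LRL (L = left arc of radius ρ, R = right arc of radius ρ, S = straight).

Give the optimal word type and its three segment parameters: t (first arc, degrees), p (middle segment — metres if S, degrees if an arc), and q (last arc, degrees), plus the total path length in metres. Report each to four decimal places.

LSR: t = 144.1162°, p = 11.5026 m, q = 82.2162°, L = 26.7901 m

Let ψ = atan2(Δy, Δx) = atan2(15.00, 13.86) = 47.2621° be the start→goal bearing.
Normalize: d = |goal − start| / ρ = 20.423016/3.87 = 5.277265, α = (θ_start − ψ) mod 360° = 246.3379° = 4.299408 rad, β = (θ_goal − ψ) mod 360° = 308.2379° = 5.379767 rad.
Common terms: sin α = -0.915929, cos α = -0.401341, sin β = -0.785447, cos β = 0.618929, cos(α−β) = 0.471012, d² = 27.849528. Work in radians in the unit-radius frame; every candidate has L = ρ·(t + p + q).
LSL: p² = 2 + d² − 2cos(α−β) + 2d(sin α − sin β) = 27.530337; p = √p² = 5.246936; φ = atan2(cos β − cos α, d + sin α − sin β) = 0.195697 rad; t = (φ − α) mod 2π = 2.179475 rad, q = (β − φ) mod 2π = 5.184069 rad → L = 3.87·(2.179475 + 5.246936 + 5.184069) = 3.87·12.610480 = 48.802558 m
RSR: p² = 2 + d² − 2cos(α−β) + 2d(sin β − sin α) = 30.284672; p = √p² = 5.503151; φ = atan2(cos α − cos β, d − sin α + sin β) = -0.186476 rad; t = (α − φ) mod 2π = 4.485884 rad, q = (φ − β) mod 2π = 0.716942 rad → L = 3.87·(4.485884 + 5.503151 + 0.716942) = 3.87·10.705978 = 41.432133 m
LSR: p² = d² − 2 + 2cos(α−β) + 2d(sin α + sin β) = 8.834329; p = √p² = 2.972260; φ = atan2(−cos α − cos β, d + sin α + sin β) − atan2(−2, p) = 0.531524 rad; t = (φ − α) mod 2π = 2.515302 rad, q = (φ − β) mod 2π = 1.434943 rad → L = 3.87·(2.515302 + 2.972260 + 1.434943) = 3.87·6.922504 = 26.790092 m
RSL: p² = d² − 2 + 2cos(α−β) − 2d(sin α + sin β) = 44.748775; p = √p² = 6.689453; φ = atan2(cos α + cos β, d − sin α − sin β) − atan2(2, p) = -0.259350 rad; t = (α − φ) mod 2π = 4.558758 rad, q = (β − φ) mod 2π = 5.639117 rad → L = 3.87·(4.558758 + 6.689453 + 5.639117) = 3.87·16.887328 = 65.353958 m
RLR: c = (6 − d² + 2cos(α−β) + 2d(sin α − sin β))/8 = -2.785584, |c| > 1 → infeasible
LRL: c = (6 − d² + 2cos(α−β) − 2d(sin α − sin β))/8 = -2.441292, |c| > 1 → infeasible
Shortest: LSR with L = 26.790092 m ≈ 26.7901 m
Convert LSR to answer units (arcs ×180/π): t = 2.515302·180/π = 144.1162°, p = ρ·p = 3.87·2.972260 = 11.5026 m, q = 1.434943·180/π = 82.2162°, L = 26.7901 m.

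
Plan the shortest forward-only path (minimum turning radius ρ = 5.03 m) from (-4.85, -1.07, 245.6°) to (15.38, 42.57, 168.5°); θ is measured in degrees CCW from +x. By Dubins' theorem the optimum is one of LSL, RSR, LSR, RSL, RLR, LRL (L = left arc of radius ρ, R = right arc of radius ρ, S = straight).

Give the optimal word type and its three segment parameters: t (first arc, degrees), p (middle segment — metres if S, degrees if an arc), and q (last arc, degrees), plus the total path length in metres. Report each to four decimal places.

Let ψ = atan2(Δy, Δx) = atan2(43.64, 20.23) = 65.1292° be the start→goal bearing.
Normalize: d = |goal − start| / ρ = 48.100962/5.03 = 9.562815, α = (θ_start − ψ) mod 360° = 180.4708° = 3.149810 rad, β = (θ_goal − ψ) mod 360° = 103.3708° = 1.804161 rad.
Common terms: sin α = -0.008217, cos α = -0.999966, sin β = 0.972894, cos β = -0.231252, cos(α−β) = 0.223250, d² = 91.447439. Work in radians in the unit-radius frame; every candidate has L = ρ·(t + p + q).
LSL: p² = 2 + d² − 2cos(α−β) + 2d(sin α − sin β) = 74.236572; p = √p² = 8.616065; φ = atan2(cos β − cos α, d + sin α − sin β) = 0.089337 rad; t = (φ − α) mod 2π = 3.222713 rad, q = (β − φ) mod 2π = 1.714824 rad → L = 5.03·(3.222713 + 8.616065 + 1.714824) = 5.03·13.553601 = 68.174614 m
RSR: p² = 2 + d² − 2cos(α−β) + 2d(sin β − sin α) = 111.765304; p = √p² = 10.571911; φ = atan2(cos α − cos β, d − sin α + sin β) = -0.072777 rad; t = (α − φ) mod 2π = 3.222587 rad, q = (φ − β) mod 2π = 4.406247 rad → L = 5.03·(3.222587 + 10.571911 + 4.406247) = 5.03·18.200745 = 91.549749 m
LSR: p² = d² − 2 + 2cos(α−β) + 2d(sin α + sin β) = 108.343988; p = √p² = 10.408842; φ = atan2(−cos α − cos β, d + sin α + sin β) − atan2(−2, p) = 0.306255 rad; t = (φ − α) mod 2π = 3.439630 rad, q = (φ − β) mod 2π = 4.785279 rad → L = 5.03·(3.439630 + 10.408842 + 4.785279) = 5.03·18.633751 = 93.727766 m
RSL: p² = d² − 2 + 2cos(α−β) − 2d(sin α + sin β) = 71.443889; p = √p² = 8.452449; φ = atan2(cos α + cos β, d − sin α − sin β) − atan2(2, p) = -0.374574 rad; t = (α − φ) mod 2π = 3.524384 rad, q = (β − φ) mod 2π = 2.178735 rad → L = 5.03·(3.524384 + 8.452449 + 2.178735) = 5.03·14.155567 = 71.202502 m
RLR: c = (6 − d² + 2cos(α−β) + 2d(sin α − sin β))/8 = -12.970663, |c| > 1 → infeasible
LRL: c = (6 − d² + 2cos(α−β) − 2d(sin α − sin β))/8 = -8.279572, |c| > 1 → infeasible
Shortest: LSL with L = 68.174614 m ≈ 68.1746 m
Convert LSL to answer units (arcs ×180/π): t = 3.222713·180/π = 184.6478°, p = ρ·p = 5.03·8.616065 = 43.3388 m, q = 1.714824·180/π = 98.2522°, L = 68.1746 m.

LSL: t = 184.6478°, p = 43.3388 m, q = 98.2522°, L = 68.1746 m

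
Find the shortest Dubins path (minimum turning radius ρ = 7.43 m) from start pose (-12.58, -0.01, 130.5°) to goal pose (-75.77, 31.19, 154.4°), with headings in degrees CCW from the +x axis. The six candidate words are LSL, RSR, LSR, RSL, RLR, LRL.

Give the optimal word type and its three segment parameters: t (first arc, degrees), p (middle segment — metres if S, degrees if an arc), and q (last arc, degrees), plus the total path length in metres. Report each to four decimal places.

Let ψ = atan2(Δy, Δx) = atan2(31.20, -63.19) = 153.7222° be the start→goal bearing.
Normalize: d = |goal − start| / ρ = 70.472804/7.43 = 9.484900, α = (θ_start − ψ) mod 360° = 336.7778° = 5.877882 rad, β = (θ_goal − ψ) mod 360° = 0.6778° = 0.011830 rad.
Common terms: sin α = -0.394298, cos α = 0.918983, sin β = 0.011830, cos β = 0.999930, cos(α−β) = 0.914254, d² = 89.963320. Work in radians in the unit-radius frame; every candidate has L = ρ·(t + p + q).
LSL: p² = 2 + d² − 2cos(α−β) + 2d(sin α − sin β) = 82.430654; p = √p² = 9.079133; φ = atan2(cos β − cos α, d + sin α − sin β) = 0.008916 rad; t = (φ − α) mod 2π = 0.414220 rad, q = (β − φ) mod 2π = 0.002914 rad → L = 7.43·(0.414220 + 9.079133 + 0.002914) = 7.43·9.496267 = 70.557260 m
RSR: p² = 2 + d² − 2cos(α−β) + 2d(sin β − sin α) = 97.838971; p = √p² = 9.891358; φ = atan2(cos α − cos β, d − sin α + sin β) = -0.008184 rad; t = (α − φ) mod 2π = 5.886065 rad, q = (φ − β) mod 2π = 6.263172 rad → L = 7.43·(5.886065 + 9.891358 + 6.263172) = 7.43·22.040595 = 163.761623 m
LSR: p² = d² − 2 + 2cos(α−β) + 2d(sin α + sin β) = 82.536486; p = √p² = 9.084959; φ = atan2(−cos α − cos β, d + sin α + sin β) − atan2(−2, p) = 0.008917 rad; t = (φ − α) mod 2π = 0.414220 rad, q = (φ − β) mod 2π = 6.280272 rad → L = 7.43·(0.414220 + 9.084959 + 6.280272) = 7.43·15.779452 = 117.241327 m
RSL: p² = d² − 2 + 2cos(α−β) − 2d(sin α + sin β) = 97.047171; p = √p² = 9.851252; φ = atan2(cos α + cos β, d − sin α − sin β) − atan2(2, p) = -0.008224 rad; t = (α − φ) mod 2π = 5.886106 rad, q = (β − φ) mod 2π = 0.020054 rad → L = 7.43·(5.886106 + 9.851252 + 0.020054) = 7.43·15.757413 = 117.077576 m
RLR: c = (6 − d² + 2cos(α−β) + 2d(sin α − sin β))/8 = -11.229871, |c| > 1 → infeasible
LRL: c = (6 − d² + 2cos(α−β) − 2d(sin α − sin β))/8 = -9.303832, |c| > 1 → infeasible
Shortest: LSL with L = 70.557260 m ≈ 70.5573 m
Convert LSL to answer units (arcs ×180/π): t = 0.414220·180/π = 23.7330°, p = ρ·p = 7.43·9.079133 = 67.4580 m, q = 0.002914·180/π = 0.1670°, L = 70.5573 m.

LSL: t = 23.7330°, p = 67.4580 m, q = 0.1670°, L = 70.5573 m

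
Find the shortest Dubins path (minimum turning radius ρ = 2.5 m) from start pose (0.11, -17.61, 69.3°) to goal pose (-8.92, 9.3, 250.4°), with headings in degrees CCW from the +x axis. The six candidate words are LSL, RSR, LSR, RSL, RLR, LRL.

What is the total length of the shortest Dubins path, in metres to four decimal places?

33.4602 m

Let ψ = atan2(Δy, Δx) = atan2(26.91, -9.03) = 108.5498° be the start→goal bearing.
Normalize: d = |goal − start| / ρ = 28.384661/2.5 = 11.353865, α = (θ_start − ψ) mod 360° = 320.7502° = 5.598146 rad, β = (θ_goal − ψ) mod 360° = 141.8502° = 2.475752 rad.
Common terms: sin α = -0.632703, cos α = 0.774394, sin β = 0.617720, cos β = -0.786398, cos(α−β) = -0.999816, d² = 128.910240. Work in radians in the unit-radius frame; every candidate has L = ρ·(t + p + q).
LSL: p² = 2 + d² − 2cos(α−β) + 2d(sin α − sin β) = 104.515593; p = √p² = 10.223287; φ = atan2(cos β − cos α, d + sin α − sin β) = -0.153270 rad; t = (φ − α) mod 2π = 0.531769 rad, q = (β − φ) mod 2π = 2.629022 rad → L = 2.5·(0.531769 + 10.223287 + 2.629022) = 2.5·13.384078 = 33.460195 m
RSR: p² = 2 + d² − 2cos(α−β) + 2d(sin β − sin α) = 161.304150; p = √p² = 12.700557; φ = atan2(cos α − cos β, d − sin α + sin β) = 0.123203 rad; t = (α − φ) mod 2π = 5.474943 rad, q = (φ − β) mod 2π = 3.930636 rad → L = 2.5·(5.474943 + 12.700557 + 3.930636) = 2.5·22.106136 = 55.265341 m
LSR: p² = d² − 2 + 2cos(α−β) + 2d(sin α + sin β) = 124.570379; p = √p² = 11.161110; φ = atan2(−cos α − cos β, d + sin α + sin β) − atan2(−2, p) = 0.178370 rad; t = (φ − α) mod 2π = 0.863409 rad, q = (φ − β) mod 2π = 3.985803 rad → L = 2.5·(0.863409 + 11.161110 + 3.985803) = 2.5·16.010323 = 40.025808 m
RSL: p² = d² − 2 + 2cos(α−β) − 2d(sin α + sin β) = 125.250838; p = √p² = 11.191552; φ = atan2(cos α + cos β, d − sin α − sin β) − atan2(2, p) = -0.177895 rad; t = (α − φ) mod 2π = 5.776042 rad, q = (β − φ) mod 2π = 2.653648 rad → L = 2.5·(5.776042 + 11.191552 + 2.653648) = 2.5·19.621241 = 49.053103 m
RLR: c = (6 − d² + 2cos(α−β) + 2d(sin α − sin β))/8 = -19.163019, |c| > 1 → infeasible
LRL: c = (6 − d² + 2cos(α−β) − 2d(sin α − sin β))/8 = -12.064449, |c| > 1 → infeasible
Shortest: LSL with L = 33.460195 m ≈ 33.4602 m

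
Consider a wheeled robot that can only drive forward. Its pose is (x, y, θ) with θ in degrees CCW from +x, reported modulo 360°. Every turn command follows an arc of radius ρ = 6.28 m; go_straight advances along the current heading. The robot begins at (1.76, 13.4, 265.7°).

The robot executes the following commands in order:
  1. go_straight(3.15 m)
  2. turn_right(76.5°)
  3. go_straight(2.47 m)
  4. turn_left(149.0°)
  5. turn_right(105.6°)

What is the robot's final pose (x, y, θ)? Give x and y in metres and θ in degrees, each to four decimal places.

set_pose: (x, y, θ) = (1.7600, 13.4000, 265.7000°), ρ = 6.28
go_straight(3.15): x += 3.15·cos θ, y += 3.15·sin θ → (1.5238, 10.2589, 265.7000°)
turn_right(76.5°): centre at ρ to the right, rotate −76.5° → (-3.7345, 4.5305, 189.2000°)
go_straight(2.47): x += 2.47·cos θ, y += 2.47·sin θ → (-6.1727, 4.1356, 189.2000°)
turn_left(149.0°): centre at ρ to the left, rotate +149.0° → (-7.5008, -7.8945, 338.2000°)
turn_right(105.6°): centre at ρ to the right, rotate −105.6° → (-4.8441, -17.5397, 232.6000°)

(-4.8441, -17.5397, 232.6000°)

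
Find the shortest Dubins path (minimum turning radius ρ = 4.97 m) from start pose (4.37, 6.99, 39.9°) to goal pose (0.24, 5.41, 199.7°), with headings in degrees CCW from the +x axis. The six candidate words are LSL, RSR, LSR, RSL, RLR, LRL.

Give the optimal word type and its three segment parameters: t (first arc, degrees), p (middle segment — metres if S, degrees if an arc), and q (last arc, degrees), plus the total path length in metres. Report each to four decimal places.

Let ψ = atan2(Δy, Δx) = atan2(-1.58, -4.13) = -159.0648° be the start→goal bearing.
Normalize: d = |goal − start| / ρ = 4.421911/4.97 = 0.889721, α = (θ_start − ψ) mod 360° = 198.9648° = 3.472591 rad, β = (θ_goal − ψ) mod 360° = 358.7648° = 6.261627 rad.
Common terms: sin α = -0.324988, cos α = -0.945718, sin β = -0.021556, cos β = 0.999768, cos(α−β) = -0.938493, d² = 0.791603. Work in radians in the unit-radius frame; every candidate has L = ρ·(t + p + q).
LSL: p² = 2 + d² − 2cos(α−β) + 2d(sin α − sin β) = 4.128651; p = √p² = 2.031908; φ = atan2(cos β − cos α, d + sin α − sin β) = 1.278093 rad; t = (φ − α) mod 2π = 4.088687 rad, q = (β − φ) mod 2π = 4.983534 rad → L = 4.97·(4.088687 + 2.031908 + 4.983534) = 4.97·11.104130 = 55.187524 m
RSR: p² = 2 + d² − 2cos(α−β) + 2d(sin β − sin α) = 5.208527; p = √p² = 2.282220; φ = atan2(cos α − cos β, d − sin α + sin β) = -1.020660 rad; t = (α − φ) mod 2π = 4.493251 rad, q = (φ − β) mod 2π = 5.284083 rad → L = 4.97·(4.493251 + 2.282220 + 5.284083) = 4.97·12.059554 = 59.935984 m
LSR: p² = d² − 2 + 2cos(α−β) + 2d(sin α + sin β) = -3.702038 < 0 → infeasible
RSL: p² = d² − 2 + 2cos(α−β) − 2d(sin α + sin β) = -2.468729 < 0 → infeasible
RLR: c = (6 − d² + 2cos(α−β) + 2d(sin α − sin β))/8 = 0.348934; p = 2π − arccos c = 5.068823 rad; φ = atan2(cos α − cos β, d − sin α + sin β) = -1.020660 rad; t = (α − φ + p/2) mod 2π = 0.744477 rad, q = (α − β − t + p) mod 2π = 1.535309 rad → L = 4.97·(0.744477 + 5.068823 + 1.535309) = 4.97·7.348609 = 36.522586 m
LRL: c = (6 − d² + 2cos(α−β) − 2d(sin α − sin β))/8 = 0.483919; p = 2π − arccos c = 5.217516 rad; φ = atan2(cos β − cos α, d + sin α − sin β) = 1.278093 rad; t = (φ − α + p/2) mod 2π = 0.414260 rad, q = (β − α − t + p) mod 2π = 1.309107 rad → L = 4.97·(0.414260 + 5.217516 + 1.309107) = 4.97·6.940883 = 34.496188 m
Shortest: LRL with L = 34.496188 m ≈ 34.4962 m
Convert LRL to answer units (arcs ×180/π): t = 0.414260·180/π = 23.7354°, p = 5.217516·180/π = 298.9416°, q = 1.309107·180/π = 75.0063°, L = 34.4962 m.

LRL: t = 23.7354°, p = 298.9416°, q = 75.0063°, L = 34.4962 m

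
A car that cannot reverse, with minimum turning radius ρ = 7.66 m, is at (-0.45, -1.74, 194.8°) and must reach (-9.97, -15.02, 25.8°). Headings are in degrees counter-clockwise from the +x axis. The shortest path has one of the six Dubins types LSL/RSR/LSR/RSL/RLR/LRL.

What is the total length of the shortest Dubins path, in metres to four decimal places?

40.5048 m

Let ψ = atan2(Δy, Δx) = atan2(-13.28, -9.52) = -125.6355° be the start→goal bearing.
Normalize: d = |goal − start| / ρ = 16.339792/7.66 = 2.133132, α = (θ_start − ψ) mod 360° = 320.4355° = 5.592655 rad, β = (θ_goal − ψ) mod 360° = 151.4355° = 2.643048 rad.
Common terms: sin α = -0.636946, cos α = 0.770908, sin β = 0.478148, cos β = -0.878279, cos(α−β) = -0.981627, d² = 4.550253. Work in radians in the unit-radius frame; every candidate has L = ρ·(t + p + q).
LSL: p² = 2 + d² − 2cos(α−β) + 2d(sin α − sin β) = 3.756221; p = √p² = 1.938097; φ = atan2(cos β − cos α, d + sin α − sin β) = -1.017756 rad; t = (φ − α) mod 2π = 5.955960 rad, q = (β − φ) mod 2π = 3.660804 rad → L = 7.66·(5.955960 + 1.938097 + 3.660804) = 7.66·11.554862 = 88.510239 m
RSR: p² = 2 + d² − 2cos(α−β) + 2d(sin β − sin α) = 13.270793; p = √p² = 3.642910; φ = atan2(cos α − cos β, d − sin α + sin β) = 0.469804 rad; t = (α − φ) mod 2π = 5.122851 rad, q = (φ − β) mod 2π = 4.109941 rad → L = 7.66·(5.122851 + 3.642910 + 4.109941) = 7.66·12.875702 = 98.627875 m
LSR: p² = d² − 2 + 2cos(α−β) + 2d(sin α + sin β) = -0.090479 < 0 → infeasible
RSL: p² = d² − 2 + 2cos(α−β) − 2d(sin α + sin β) = 1.264475; p = √p² = 1.124489; φ = atan2(cos α + cos β, d − sin α − sin β) − atan2(2, p) = -1.105414 rad; t = (α − φ) mod 2π = 0.414884 rad, q = (β − φ) mod 2π = 3.748463 rad → L = 7.66·(0.414884 + 1.124489 + 3.748463) = 7.66·5.287835 = 40.504817 m
RLR: c = (6 − d² + 2cos(α−β) + 2d(sin α − sin β))/8 = -0.658849; p = 2π − arccos c = 3.993101 rad; φ = atan2(cos α − cos β, d − sin α + sin β) = 0.469804 rad; t = (α − φ + p/2) mod 2π = 0.836216 rad, q = (α − β − t + p) mod 2π = 6.106492 rad → L = 7.66·(0.836216 + 3.993101 + 6.106492) = 7.66·10.935809 = 83.768295 m
LRL: c = (6 − d² + 2cos(α−β) − 2d(sin α − sin β))/8 = 0.530472; p = 2π − arccos c = 5.271547 rad; φ = atan2(cos β − cos α, d + sin α − sin β) = -1.017756 rad; t = (φ − α + p/2) mod 2π = 2.308548 rad, q = (β − α − t + p) mod 2π = 0.013392 rad → L = 7.66·(2.308548 + 5.271547 + 0.013392) = 7.66·7.593487 = 58.166109 m
Shortest: RSL with L = 40.504817 m ≈ 40.5048 m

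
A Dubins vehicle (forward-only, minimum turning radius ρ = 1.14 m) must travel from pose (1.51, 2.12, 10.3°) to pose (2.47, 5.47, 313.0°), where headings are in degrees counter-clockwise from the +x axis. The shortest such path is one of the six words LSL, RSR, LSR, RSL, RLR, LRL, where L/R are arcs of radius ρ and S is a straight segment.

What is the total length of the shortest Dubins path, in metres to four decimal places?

9.0214 m

Let ψ = atan2(Δy, Δx) = atan2(3.35, 0.96) = 74.0094° be the start→goal bearing.
Normalize: d = |goal − start| / ρ = 3.484839/1.14 = 3.056876, α = (θ_start − ψ) mod 360° = 296.2906° = 5.171246 rad, β = (θ_goal − ψ) mod 360° = 238.9906° = 4.171172 rad.
Common terms: sin α = -0.896559, cos α = 0.442924, sin β = -0.857082, cos β = -0.515179, cos(α−β) = 0.540240, d² = 9.344491. Work in radians in the unit-radius frame; every candidate has L = ρ·(t + p + q).
LSL: p² = 2 + d² − 2cos(α−β) + 2d(sin α − sin β) = 10.022658; p = √p² = 3.165858; φ = atan2(cos β − cos α, d + sin α − sin β) = -0.307457 rad; t = (φ − α) mod 2π = 0.804482 rad, q = (β − φ) mod 2π = 4.478629 rad → L = 1.14·(0.804482 + 3.165858 + 4.478629) = 1.14·8.448970 = 9.631826 m
RSR: p² = 2 + d² − 2cos(α−β) + 2d(sin β − sin α) = 10.505362; p = √p² = 3.241198; φ = atan2(cos α − cos β, d − sin α + sin β) = 0.300085 rad; t = (α − φ) mod 2π = 4.871161 rad, q = (φ − β) mod 2π = 2.412098 rad → L = 1.14·(4.871161 + 3.241198 + 2.412098) = 1.14·10.524457 = 11.997881 m
LSR: p² = d² − 2 + 2cos(α−β) + 2d(sin α + sin β) = -2.296360 < 0 → infeasible
RSL: p² = d² − 2 + 2cos(α−β) − 2d(sin α + sin β) = 19.146302; p = √p² = 4.375649; φ = atan2(cos α + cos β, d − sin α − sin β) − atan2(2, p) = -0.443741 rad; t = (α − φ) mod 2π = 5.614987 rad, q = (β − φ) mod 2π = 4.614913 rad → L = 1.14·(5.614987 + 4.375649 + 4.614913) = 1.14·14.605549 = 16.650326 m
RLR: c = (6 − d² + 2cos(α−β) + 2d(sin α − sin β))/8 = -0.313170; p = 2π − arccos c = 4.393860 rad; φ = atan2(cos α − cos β, d − sin α + sin β) = 0.300085 rad; t = (α − φ + p/2) mod 2π = 0.784905 rad, q = (α − β − t + p) mod 2π = 4.609028 rad → L = 1.14·(0.784905 + 4.393860 + 4.609028) = 1.14·9.787793 = 11.158084 m
LRL: c = (6 − d² + 2cos(α−β) − 2d(sin α − sin β))/8 = -0.252832; p = 2π − arccos c = 4.456782 rad; φ = atan2(cos β − cos α, d + sin α − sin β) = -0.307457 rad; t = (φ − α + p/2) mod 2π = 3.032873 rad, q = (β − α − t + p) mod 2π = 0.423835 rad → L = 1.14·(3.032873 + 4.456782 + 0.423835) = 1.14·7.913491 = 9.021380 m
Shortest: LRL with L = 9.021380 m ≈ 9.0214 m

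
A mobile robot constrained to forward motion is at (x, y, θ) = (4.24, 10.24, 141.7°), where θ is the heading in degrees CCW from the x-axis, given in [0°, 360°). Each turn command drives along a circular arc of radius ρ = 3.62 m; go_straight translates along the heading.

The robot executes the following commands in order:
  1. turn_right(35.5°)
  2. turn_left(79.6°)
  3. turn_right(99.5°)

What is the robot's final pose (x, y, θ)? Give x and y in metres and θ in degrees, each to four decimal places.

(-4.8130, 18.4975, 86.3000°)

set_pose: (x, y, θ) = (4.2400, 10.2400, 141.7000°), ρ = 3.62
turn_right(35.5°): centre at ρ to the right, rotate −35.5° → (3.0073, 12.0709, 106.2000°)
turn_left(79.6°): centre at ρ to the left, rotate +79.6° → (-0.8347, 14.6625, 185.8000°)
turn_right(99.5°): centre at ρ to the right, rotate −99.5° → (-4.8130, 18.4975, 86.3000°)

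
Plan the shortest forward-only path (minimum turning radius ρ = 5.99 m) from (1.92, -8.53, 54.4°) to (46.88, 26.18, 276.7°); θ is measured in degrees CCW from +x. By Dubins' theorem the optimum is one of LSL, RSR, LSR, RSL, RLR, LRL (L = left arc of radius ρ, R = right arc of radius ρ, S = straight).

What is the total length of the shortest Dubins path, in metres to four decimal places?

65.1075 m

Let ψ = atan2(Δy, Δx) = atan2(34.71, 44.96) = 37.6688° be the start→goal bearing.
Normalize: d = |goal − start| / ρ = 56.799522/5.99 = 9.482391, α = (θ_start − ψ) mod 360° = 16.7312° = 0.292014 rad, β = (θ_goal − ψ) mod 360° = 239.0312° = 4.171881 rad.
Common terms: sin α = 0.287881, cos α = 0.957666, sin β = -0.857447, cos β = -0.514572, cos(α−β) = -0.739631, d² = 89.915739. Work in radians in the unit-radius frame; every candidate has L = ρ·(t + p + q).
LSL: p² = 2 + d² − 2cos(α−β) + 2d(sin α − sin β) = 115.115908; p = √p² = 10.729208; φ = atan2(cos β − cos α, d + sin α − sin β) = -0.137652 rad; t = (φ − α) mod 2π = 5.853519 rad, q = (β − φ) mod 2π = 4.309533 rad → L = 5.99·(5.853519 + 10.729208 + 4.309533) = 5.99·20.892260 = 125.144640 m
RSR: p² = 2 + d² − 2cos(α−β) + 2d(sin β − sin α) = 71.674094; p = √p² = 8.466055; φ = atan2(cos α − cos β, d − sin α + sin β) = 0.174788 rad; t = (α − φ) mod 2π = 0.117226 rad, q = (φ − β) mod 2π = 2.286092 rad → L = 5.99·(0.117226 + 8.466055 + 2.286092) = 5.99·10.869374 = 65.107549 m
LSR: p² = d² − 2 + 2cos(α−β) + 2d(sin α + sin β) = 75.634783; p = √p² = 8.696826; φ = atan2(−cos α − cos β, d + sin α + sin β) − atan2(−2, p) = 0.176366 rad; t = (φ − α) mod 2π = 6.167537 rad, q = (φ − β) mod 2π = 2.287670 rad → L = 5.99·(6.167537 + 8.696826 + 2.287670) = 5.99·17.152033 = 102.740680 m
RSL: p² = d² − 2 + 2cos(α−β) − 2d(sin α + sin β) = 97.238170; p = √p² = 9.860942; φ = atan2(cos α + cos β, d − sin α − sin β) − atan2(2, p) = -0.156054 rad; t = (α − φ) mod 2π = 0.448068 rad, q = (β − φ) mod 2π = 4.327935 rad → L = 5.99·(0.448068 + 9.860942 + 4.327935) = 5.99·14.636944 = 87.675297 m
RLR: c = (6 − d² + 2cos(α−β) + 2d(sin α − sin β))/8 = -7.959262, |c| > 1 → infeasible
LRL: c = (6 − d² + 2cos(α−β) − 2d(sin α − sin β))/8 = -13.389488, |c| > 1 → infeasible
Shortest: RSR with L = 65.107549 m ≈ 65.1075 m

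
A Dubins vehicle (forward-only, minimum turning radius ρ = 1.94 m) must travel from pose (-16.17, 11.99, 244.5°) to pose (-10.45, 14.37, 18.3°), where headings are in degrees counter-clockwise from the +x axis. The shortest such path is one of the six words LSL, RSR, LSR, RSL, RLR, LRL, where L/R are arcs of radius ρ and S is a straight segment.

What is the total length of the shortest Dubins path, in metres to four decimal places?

Let ψ = atan2(Δy, Δx) = atan2(2.38, 5.72) = 22.5914° be the start→goal bearing.
Normalize: d = |goal − start| / ρ = 6.195385/1.94 = 3.193498, α = (θ_start − ψ) mod 360° = 221.9086° = 3.873036 rad, β = (θ_goal − ψ) mod 360° = 355.7086° = 6.208286 rad.
Common terms: sin α = -0.667944, cos α = -0.744211, sin β = -0.074829, cos β = 0.997196, cos(α−β) = -0.692143, d² = 10.198427. Work in radians in the unit-radius frame; every candidate has L = ρ·(t + p + q).
LSL: p² = 2 + d² − 2cos(α−β) + 2d(sin α − sin β) = 9.794491; p = √p² = 3.129615; φ = atan2(cos β − cos α, d + sin α − sin β) = 0.590081 rad; t = (φ − α) mod 2π = 3.000231 rad, q = (β − φ) mod 2π = 5.618205 rad → L = 1.94·(3.000231 + 3.129615 + 5.618205) = 1.94·11.748051 = 22.791219 m
RSR: p² = 2 + d² − 2cos(α−β) + 2d(sin β − sin α) = 17.370936; p = √p² = 4.167845; φ = atan2(cos α − cos β, d − sin α + sin β) = -0.431044 rad; t = (α − φ) mod 2π = 4.304080 rad, q = (φ − β) mod 2π = 5.927040 rad → L = 1.94·(4.304080 + 4.167845 + 5.927040) = 1.94·14.398966 = 27.933993 m
LSR: p² = d² − 2 + 2cos(α−β) + 2d(sin α + sin β) = 2.070051; p = √p² = 1.438767; φ = atan2(−cos α − cos β, d + sin α + sin β) − atan2(−2, p) = 0.844315 rad; t = (φ − α) mod 2π = 3.254465 rad, q = (φ − β) mod 2π = 0.919214 rad → L = 1.94·(3.254465 + 1.438767 + 0.919214) = 1.94·5.612446 = 10.888146 m
RSL: p² = d² − 2 + 2cos(α−β) − 2d(sin α + sin β) = 11.558231; p = √p² = 3.399740; φ = atan2(cos α + cos β, d − sin α − sin β) − atan2(2, p) = -0.467576 rad; t = (α − φ) mod 2π = 4.340611 rad, q = (β − φ) mod 2π = 0.392676 rad → L = 1.94·(4.340611 + 3.399740 + 0.392676) = 1.94·8.133027 = 15.778073 m
RLR: c = (6 − d² + 2cos(α−β) + 2d(sin α − sin β))/8 = -1.171367, |c| > 1 → infeasible
LRL: c = (6 − d² + 2cos(α−β) − 2d(sin α − sin β))/8 = -0.224311; p = 2π − arccos c = 4.486153 rad; φ = atan2(cos β − cos α, d + sin α − sin β) = 0.590081 rad; t = (φ − α + p/2) mod 2π = 5.243308 rad, q = (β − α − t + p) mod 2π = 1.578096 rad → L = 1.94·(5.243308 + 4.486153 + 1.578096) = 1.94·11.307556 = 21.936658 m
Shortest: LSR with L = 10.888146 m ≈ 10.8881 m

10.8881 m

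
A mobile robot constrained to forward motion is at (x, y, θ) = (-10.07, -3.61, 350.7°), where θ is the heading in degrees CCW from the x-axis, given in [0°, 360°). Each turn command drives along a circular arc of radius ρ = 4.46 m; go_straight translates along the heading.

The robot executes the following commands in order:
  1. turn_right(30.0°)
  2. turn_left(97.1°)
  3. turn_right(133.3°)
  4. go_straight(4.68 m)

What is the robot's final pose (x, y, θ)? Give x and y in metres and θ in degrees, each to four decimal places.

(7.8968, -9.2762, 284.5000°)

set_pose: (x, y, θ) = (-10.0700, -3.6100, 350.7000°), ρ = 4.46
turn_right(30.0°): centre at ρ to the right, rotate −30.0° → (-7.9659, -4.5600, 320.7000°)
turn_left(97.1°): centre at ρ to the left, rotate +97.1° → (-1.3670, -3.4854, 417.8000° ≡ 57.8000°)
turn_right(133.3°): centre at ρ to the right, rotate −133.3° → (6.7250, -4.7453, -75.5000° ≡ 284.5000°)
go_straight(4.68): x += 4.68·cos θ, y += 4.68·sin θ → (7.8968, -9.2762, 284.5000°)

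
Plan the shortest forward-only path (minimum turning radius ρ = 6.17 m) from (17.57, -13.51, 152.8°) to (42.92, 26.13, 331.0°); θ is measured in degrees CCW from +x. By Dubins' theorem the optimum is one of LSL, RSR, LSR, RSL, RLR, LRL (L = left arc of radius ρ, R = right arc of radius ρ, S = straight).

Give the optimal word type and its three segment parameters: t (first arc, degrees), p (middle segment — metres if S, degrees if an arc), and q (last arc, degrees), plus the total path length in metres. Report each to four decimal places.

Let ψ = atan2(Δy, Δx) = atan2(39.64, 25.35) = 57.4009° be the start→goal bearing.
Normalize: d = |goal − start| / ρ = 47.052652/6.17 = 7.626038, α = (θ_start − ψ) mod 360° = 95.3991° = 1.665029 rad, β = (θ_goal − ψ) mod 360° = 273.5991° = 4.775206 rad.
Common terms: sin α = 0.995563, cos α = -0.094093, sin β = -0.998028, cos β = 0.062776, cos(α−β) = -0.999507, d² = 58.156451. Work in radians in the unit-radius frame; every candidate has L = ρ·(t + p + q).
LSL: p² = 2 + d² − 2cos(α−β) + 2d(sin α − sin β) = 92.561864; p = √p² = 9.620908; φ = atan2(cos β − cos α, d + sin α − sin β) = 0.016306 rad; t = (φ − α) mod 2π = 4.634462 rad, q = (β − φ) mod 2π = 4.758900 rad → L = 6.17·(4.634462 + 9.620908 + 4.758900) = 6.17·19.014270 = 117.318044 m
RSR: p² = 2 + d² − 2cos(α−β) + 2d(sin β − sin α) = 31.749063; p = √p² = 5.634631; φ = atan2(cos α − cos β, d − sin α + sin β) = -0.027844 rad; t = (α − φ) mod 2π = 1.692873 rad, q = (φ − β) mod 2π = 1.480136 rad → L = 6.17·(1.692873 + 5.634631 + 1.480136) = 6.17·8.807639 = 54.343134 m
LSR: p² = d² − 2 + 2cos(α−β) + 2d(sin α + sin β) = 54.119852; p = √p² = 7.356620; φ = atan2(−cos α − cos β, d + sin α + sin β) − atan2(−2, p) = 0.269556 rad; t = (φ − α) mod 2π = 4.887713 rad, q = (φ − β) mod 2π = 1.777536 rad → L = 6.17·(4.887713 + 7.356620 + 1.777536) = 6.17·14.021868 = 86.514925 m
RSL: p² = d² − 2 + 2cos(α−β) − 2d(sin α + sin β) = 54.195023; p = √p² = 7.361727; φ = atan2(cos α + cos β, d − sin α − sin β) − atan2(2, p) = -0.269378 rad; t = (α − φ) mod 2π = 1.934407 rad, q = (β − φ) mod 2π = 5.044584 rad → L = 6.17·(1.934407 + 7.361727 + 5.044584) = 6.17·14.340718 = 88.482230 m
RLR: c = (6 − d² + 2cos(α−β) + 2d(sin α − sin β))/8 = -2.968633, |c| > 1 → infeasible
LRL: c = (6 − d² + 2cos(α−β) − 2d(sin α − sin β))/8 = -10.570233, |c| > 1 → infeasible
Shortest: RSR with L = 54.343134 m ≈ 54.3431 m
Convert RSR to answer units (arcs ×180/π): t = 1.692873·180/π = 96.9945°, p = ρ·p = 6.17·5.634631 = 34.7657 m, q = 1.480136·180/π = 84.8055°, L = 54.3431 m.

RSR: t = 96.9945°, p = 34.7657 m, q = 84.8055°, L = 54.3431 m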